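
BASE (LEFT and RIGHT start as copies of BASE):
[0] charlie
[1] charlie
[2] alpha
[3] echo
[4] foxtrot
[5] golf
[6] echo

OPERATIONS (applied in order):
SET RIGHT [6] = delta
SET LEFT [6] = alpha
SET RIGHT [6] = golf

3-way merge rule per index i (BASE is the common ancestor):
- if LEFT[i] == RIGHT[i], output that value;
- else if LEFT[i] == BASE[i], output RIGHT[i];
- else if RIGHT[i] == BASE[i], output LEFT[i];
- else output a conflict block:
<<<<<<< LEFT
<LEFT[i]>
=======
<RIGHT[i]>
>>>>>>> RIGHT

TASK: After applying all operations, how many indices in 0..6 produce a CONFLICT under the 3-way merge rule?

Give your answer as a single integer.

Answer: 1

Derivation:
Final LEFT:  [charlie, charlie, alpha, echo, foxtrot, golf, alpha]
Final RIGHT: [charlie, charlie, alpha, echo, foxtrot, golf, golf]
i=0: L=charlie R=charlie -> agree -> charlie
i=1: L=charlie R=charlie -> agree -> charlie
i=2: L=alpha R=alpha -> agree -> alpha
i=3: L=echo R=echo -> agree -> echo
i=4: L=foxtrot R=foxtrot -> agree -> foxtrot
i=5: L=golf R=golf -> agree -> golf
i=6: BASE=echo L=alpha R=golf all differ -> CONFLICT
Conflict count: 1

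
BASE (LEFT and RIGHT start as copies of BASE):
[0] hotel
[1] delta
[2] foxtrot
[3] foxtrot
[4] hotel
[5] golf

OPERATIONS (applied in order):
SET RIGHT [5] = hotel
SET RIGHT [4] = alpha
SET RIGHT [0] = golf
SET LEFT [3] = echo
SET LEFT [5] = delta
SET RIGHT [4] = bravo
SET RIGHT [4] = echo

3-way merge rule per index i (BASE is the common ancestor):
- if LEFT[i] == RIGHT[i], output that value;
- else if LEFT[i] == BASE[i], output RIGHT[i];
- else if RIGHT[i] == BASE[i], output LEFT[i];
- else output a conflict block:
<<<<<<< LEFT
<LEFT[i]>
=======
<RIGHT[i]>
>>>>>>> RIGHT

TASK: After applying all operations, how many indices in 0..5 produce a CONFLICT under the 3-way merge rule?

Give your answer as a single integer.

Answer: 1

Derivation:
Final LEFT:  [hotel, delta, foxtrot, echo, hotel, delta]
Final RIGHT: [golf, delta, foxtrot, foxtrot, echo, hotel]
i=0: L=hotel=BASE, R=golf -> take RIGHT -> golf
i=1: L=delta R=delta -> agree -> delta
i=2: L=foxtrot R=foxtrot -> agree -> foxtrot
i=3: L=echo, R=foxtrot=BASE -> take LEFT -> echo
i=4: L=hotel=BASE, R=echo -> take RIGHT -> echo
i=5: BASE=golf L=delta R=hotel all differ -> CONFLICT
Conflict count: 1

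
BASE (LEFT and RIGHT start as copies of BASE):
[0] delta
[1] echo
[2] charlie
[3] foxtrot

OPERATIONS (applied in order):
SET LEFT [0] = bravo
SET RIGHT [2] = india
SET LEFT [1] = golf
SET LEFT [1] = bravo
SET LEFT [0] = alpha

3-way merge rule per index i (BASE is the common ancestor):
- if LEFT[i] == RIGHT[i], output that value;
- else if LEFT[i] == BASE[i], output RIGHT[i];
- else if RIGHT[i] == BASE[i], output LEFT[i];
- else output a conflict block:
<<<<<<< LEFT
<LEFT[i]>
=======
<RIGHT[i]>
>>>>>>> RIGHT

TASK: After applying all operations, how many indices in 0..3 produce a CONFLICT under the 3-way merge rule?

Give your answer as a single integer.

Answer: 0

Derivation:
Final LEFT:  [alpha, bravo, charlie, foxtrot]
Final RIGHT: [delta, echo, india, foxtrot]
i=0: L=alpha, R=delta=BASE -> take LEFT -> alpha
i=1: L=bravo, R=echo=BASE -> take LEFT -> bravo
i=2: L=charlie=BASE, R=india -> take RIGHT -> india
i=3: L=foxtrot R=foxtrot -> agree -> foxtrot
Conflict count: 0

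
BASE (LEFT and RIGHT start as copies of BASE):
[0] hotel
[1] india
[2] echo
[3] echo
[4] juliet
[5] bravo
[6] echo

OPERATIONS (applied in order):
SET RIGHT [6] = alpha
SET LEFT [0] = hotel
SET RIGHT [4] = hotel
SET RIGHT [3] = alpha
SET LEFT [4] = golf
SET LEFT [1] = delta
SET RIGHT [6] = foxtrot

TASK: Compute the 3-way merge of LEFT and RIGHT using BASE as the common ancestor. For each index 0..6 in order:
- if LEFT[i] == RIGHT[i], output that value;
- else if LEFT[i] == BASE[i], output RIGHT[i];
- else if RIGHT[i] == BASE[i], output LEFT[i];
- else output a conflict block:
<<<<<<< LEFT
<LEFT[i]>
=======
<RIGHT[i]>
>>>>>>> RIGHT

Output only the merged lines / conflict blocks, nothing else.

Answer: hotel
delta
echo
alpha
<<<<<<< LEFT
golf
=======
hotel
>>>>>>> RIGHT
bravo
foxtrot

Derivation:
Final LEFT:  [hotel, delta, echo, echo, golf, bravo, echo]
Final RIGHT: [hotel, india, echo, alpha, hotel, bravo, foxtrot]
i=0: L=hotel R=hotel -> agree -> hotel
i=1: L=delta, R=india=BASE -> take LEFT -> delta
i=2: L=echo R=echo -> agree -> echo
i=3: L=echo=BASE, R=alpha -> take RIGHT -> alpha
i=4: BASE=juliet L=golf R=hotel all differ -> CONFLICT
i=5: L=bravo R=bravo -> agree -> bravo
i=6: L=echo=BASE, R=foxtrot -> take RIGHT -> foxtrot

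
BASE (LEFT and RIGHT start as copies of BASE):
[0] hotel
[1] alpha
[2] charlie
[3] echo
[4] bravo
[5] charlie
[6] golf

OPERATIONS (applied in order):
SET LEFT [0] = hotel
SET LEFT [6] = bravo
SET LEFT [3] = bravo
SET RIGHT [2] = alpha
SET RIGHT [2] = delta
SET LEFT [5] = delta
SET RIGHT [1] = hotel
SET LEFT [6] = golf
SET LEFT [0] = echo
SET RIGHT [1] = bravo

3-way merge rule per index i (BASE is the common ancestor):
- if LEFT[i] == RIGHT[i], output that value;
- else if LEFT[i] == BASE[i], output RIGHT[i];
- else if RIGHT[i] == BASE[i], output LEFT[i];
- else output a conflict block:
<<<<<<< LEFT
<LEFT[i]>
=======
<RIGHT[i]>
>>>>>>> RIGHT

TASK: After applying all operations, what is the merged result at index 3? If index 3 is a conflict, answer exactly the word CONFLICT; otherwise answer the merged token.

Answer: bravo

Derivation:
Final LEFT:  [echo, alpha, charlie, bravo, bravo, delta, golf]
Final RIGHT: [hotel, bravo, delta, echo, bravo, charlie, golf]
i=0: L=echo, R=hotel=BASE -> take LEFT -> echo
i=1: L=alpha=BASE, R=bravo -> take RIGHT -> bravo
i=2: L=charlie=BASE, R=delta -> take RIGHT -> delta
i=3: L=bravo, R=echo=BASE -> take LEFT -> bravo
i=4: L=bravo R=bravo -> agree -> bravo
i=5: L=delta, R=charlie=BASE -> take LEFT -> delta
i=6: L=golf R=golf -> agree -> golf
Index 3 -> bravo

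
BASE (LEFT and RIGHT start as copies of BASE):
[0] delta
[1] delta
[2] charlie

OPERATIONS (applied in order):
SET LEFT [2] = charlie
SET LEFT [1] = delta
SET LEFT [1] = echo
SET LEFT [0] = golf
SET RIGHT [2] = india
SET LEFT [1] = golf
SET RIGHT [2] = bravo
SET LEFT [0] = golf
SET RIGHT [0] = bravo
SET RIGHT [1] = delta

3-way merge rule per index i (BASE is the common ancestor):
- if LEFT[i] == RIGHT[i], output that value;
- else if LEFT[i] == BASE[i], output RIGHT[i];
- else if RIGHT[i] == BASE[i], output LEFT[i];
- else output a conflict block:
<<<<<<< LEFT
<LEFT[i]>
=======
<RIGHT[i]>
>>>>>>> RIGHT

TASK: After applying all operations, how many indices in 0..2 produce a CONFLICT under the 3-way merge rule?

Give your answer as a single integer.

Final LEFT:  [golf, golf, charlie]
Final RIGHT: [bravo, delta, bravo]
i=0: BASE=delta L=golf R=bravo all differ -> CONFLICT
i=1: L=golf, R=delta=BASE -> take LEFT -> golf
i=2: L=charlie=BASE, R=bravo -> take RIGHT -> bravo
Conflict count: 1

Answer: 1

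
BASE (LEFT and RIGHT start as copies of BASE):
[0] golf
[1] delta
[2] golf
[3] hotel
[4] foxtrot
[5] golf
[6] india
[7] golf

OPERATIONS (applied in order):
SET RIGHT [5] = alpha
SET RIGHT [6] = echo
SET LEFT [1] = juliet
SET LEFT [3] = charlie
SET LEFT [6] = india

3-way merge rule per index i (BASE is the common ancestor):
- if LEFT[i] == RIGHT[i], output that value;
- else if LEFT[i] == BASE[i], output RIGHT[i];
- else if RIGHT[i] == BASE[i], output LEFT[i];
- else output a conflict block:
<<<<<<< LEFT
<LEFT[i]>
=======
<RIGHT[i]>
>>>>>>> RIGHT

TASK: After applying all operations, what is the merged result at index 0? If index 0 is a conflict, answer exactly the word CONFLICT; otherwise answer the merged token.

Final LEFT:  [golf, juliet, golf, charlie, foxtrot, golf, india, golf]
Final RIGHT: [golf, delta, golf, hotel, foxtrot, alpha, echo, golf]
i=0: L=golf R=golf -> agree -> golf
i=1: L=juliet, R=delta=BASE -> take LEFT -> juliet
i=2: L=golf R=golf -> agree -> golf
i=3: L=charlie, R=hotel=BASE -> take LEFT -> charlie
i=4: L=foxtrot R=foxtrot -> agree -> foxtrot
i=5: L=golf=BASE, R=alpha -> take RIGHT -> alpha
i=6: L=india=BASE, R=echo -> take RIGHT -> echo
i=7: L=golf R=golf -> agree -> golf
Index 0 -> golf

Answer: golf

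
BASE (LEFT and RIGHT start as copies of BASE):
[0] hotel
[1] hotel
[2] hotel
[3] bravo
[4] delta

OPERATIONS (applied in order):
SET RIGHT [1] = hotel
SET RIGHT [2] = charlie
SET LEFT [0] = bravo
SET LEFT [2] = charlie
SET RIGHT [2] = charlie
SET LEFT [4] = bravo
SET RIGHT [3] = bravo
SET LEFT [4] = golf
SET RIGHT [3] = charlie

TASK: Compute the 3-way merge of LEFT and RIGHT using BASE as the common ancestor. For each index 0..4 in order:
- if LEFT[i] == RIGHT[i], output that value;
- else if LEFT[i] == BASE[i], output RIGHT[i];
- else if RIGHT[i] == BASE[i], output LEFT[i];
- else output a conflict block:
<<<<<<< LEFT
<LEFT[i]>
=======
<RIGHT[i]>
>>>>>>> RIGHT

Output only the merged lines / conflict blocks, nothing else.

Final LEFT:  [bravo, hotel, charlie, bravo, golf]
Final RIGHT: [hotel, hotel, charlie, charlie, delta]
i=0: L=bravo, R=hotel=BASE -> take LEFT -> bravo
i=1: L=hotel R=hotel -> agree -> hotel
i=2: L=charlie R=charlie -> agree -> charlie
i=3: L=bravo=BASE, R=charlie -> take RIGHT -> charlie
i=4: L=golf, R=delta=BASE -> take LEFT -> golf

Answer: bravo
hotel
charlie
charlie
golf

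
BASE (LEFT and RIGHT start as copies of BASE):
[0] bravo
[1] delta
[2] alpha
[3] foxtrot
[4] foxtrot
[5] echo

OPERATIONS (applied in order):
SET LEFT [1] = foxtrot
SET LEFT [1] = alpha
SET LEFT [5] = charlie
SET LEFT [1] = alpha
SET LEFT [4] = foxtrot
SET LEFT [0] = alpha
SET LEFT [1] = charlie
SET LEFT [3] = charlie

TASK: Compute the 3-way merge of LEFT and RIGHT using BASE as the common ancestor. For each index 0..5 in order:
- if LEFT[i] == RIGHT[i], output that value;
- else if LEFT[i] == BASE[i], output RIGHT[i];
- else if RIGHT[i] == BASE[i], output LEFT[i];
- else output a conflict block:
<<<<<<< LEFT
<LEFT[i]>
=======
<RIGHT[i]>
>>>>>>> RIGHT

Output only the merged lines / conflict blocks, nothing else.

Final LEFT:  [alpha, charlie, alpha, charlie, foxtrot, charlie]
Final RIGHT: [bravo, delta, alpha, foxtrot, foxtrot, echo]
i=0: L=alpha, R=bravo=BASE -> take LEFT -> alpha
i=1: L=charlie, R=delta=BASE -> take LEFT -> charlie
i=2: L=alpha R=alpha -> agree -> alpha
i=3: L=charlie, R=foxtrot=BASE -> take LEFT -> charlie
i=4: L=foxtrot R=foxtrot -> agree -> foxtrot
i=5: L=charlie, R=echo=BASE -> take LEFT -> charlie

Answer: alpha
charlie
alpha
charlie
foxtrot
charlie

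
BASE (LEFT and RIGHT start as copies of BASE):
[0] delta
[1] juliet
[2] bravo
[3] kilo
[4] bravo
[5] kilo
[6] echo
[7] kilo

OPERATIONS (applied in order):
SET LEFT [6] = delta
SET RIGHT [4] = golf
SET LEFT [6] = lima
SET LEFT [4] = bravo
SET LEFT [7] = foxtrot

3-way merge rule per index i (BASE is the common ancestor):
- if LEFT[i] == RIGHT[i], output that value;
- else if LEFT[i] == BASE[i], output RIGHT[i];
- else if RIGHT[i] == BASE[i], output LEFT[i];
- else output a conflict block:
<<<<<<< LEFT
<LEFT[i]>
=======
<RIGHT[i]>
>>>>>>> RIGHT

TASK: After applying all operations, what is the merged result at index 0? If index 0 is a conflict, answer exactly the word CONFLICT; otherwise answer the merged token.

Final LEFT:  [delta, juliet, bravo, kilo, bravo, kilo, lima, foxtrot]
Final RIGHT: [delta, juliet, bravo, kilo, golf, kilo, echo, kilo]
i=0: L=delta R=delta -> agree -> delta
i=1: L=juliet R=juliet -> agree -> juliet
i=2: L=bravo R=bravo -> agree -> bravo
i=3: L=kilo R=kilo -> agree -> kilo
i=4: L=bravo=BASE, R=golf -> take RIGHT -> golf
i=5: L=kilo R=kilo -> agree -> kilo
i=6: L=lima, R=echo=BASE -> take LEFT -> lima
i=7: L=foxtrot, R=kilo=BASE -> take LEFT -> foxtrot
Index 0 -> delta

Answer: delta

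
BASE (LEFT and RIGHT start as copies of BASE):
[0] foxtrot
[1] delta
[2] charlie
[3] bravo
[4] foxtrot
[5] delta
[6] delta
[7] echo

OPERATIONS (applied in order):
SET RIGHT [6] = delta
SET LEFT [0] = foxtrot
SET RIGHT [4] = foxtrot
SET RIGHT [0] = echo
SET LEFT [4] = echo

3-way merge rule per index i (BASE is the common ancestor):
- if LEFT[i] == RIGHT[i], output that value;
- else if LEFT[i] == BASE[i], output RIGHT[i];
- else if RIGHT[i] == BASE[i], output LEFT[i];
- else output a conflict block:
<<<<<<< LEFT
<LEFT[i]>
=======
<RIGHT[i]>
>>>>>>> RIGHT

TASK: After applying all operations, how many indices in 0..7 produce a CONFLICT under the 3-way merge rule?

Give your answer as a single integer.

Answer: 0

Derivation:
Final LEFT:  [foxtrot, delta, charlie, bravo, echo, delta, delta, echo]
Final RIGHT: [echo, delta, charlie, bravo, foxtrot, delta, delta, echo]
i=0: L=foxtrot=BASE, R=echo -> take RIGHT -> echo
i=1: L=delta R=delta -> agree -> delta
i=2: L=charlie R=charlie -> agree -> charlie
i=3: L=bravo R=bravo -> agree -> bravo
i=4: L=echo, R=foxtrot=BASE -> take LEFT -> echo
i=5: L=delta R=delta -> agree -> delta
i=6: L=delta R=delta -> agree -> delta
i=7: L=echo R=echo -> agree -> echo
Conflict count: 0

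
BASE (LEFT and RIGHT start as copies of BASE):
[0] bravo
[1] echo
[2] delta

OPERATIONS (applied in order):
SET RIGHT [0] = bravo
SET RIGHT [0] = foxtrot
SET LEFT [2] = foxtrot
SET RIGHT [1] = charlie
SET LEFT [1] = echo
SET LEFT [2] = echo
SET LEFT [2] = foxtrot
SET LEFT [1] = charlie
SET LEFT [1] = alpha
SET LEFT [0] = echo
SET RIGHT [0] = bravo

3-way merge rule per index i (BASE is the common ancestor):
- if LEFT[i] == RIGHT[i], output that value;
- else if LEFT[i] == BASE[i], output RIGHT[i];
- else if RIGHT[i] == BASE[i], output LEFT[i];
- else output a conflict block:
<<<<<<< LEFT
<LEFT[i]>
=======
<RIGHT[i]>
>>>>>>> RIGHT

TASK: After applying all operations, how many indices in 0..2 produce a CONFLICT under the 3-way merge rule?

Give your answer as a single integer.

Final LEFT:  [echo, alpha, foxtrot]
Final RIGHT: [bravo, charlie, delta]
i=0: L=echo, R=bravo=BASE -> take LEFT -> echo
i=1: BASE=echo L=alpha R=charlie all differ -> CONFLICT
i=2: L=foxtrot, R=delta=BASE -> take LEFT -> foxtrot
Conflict count: 1

Answer: 1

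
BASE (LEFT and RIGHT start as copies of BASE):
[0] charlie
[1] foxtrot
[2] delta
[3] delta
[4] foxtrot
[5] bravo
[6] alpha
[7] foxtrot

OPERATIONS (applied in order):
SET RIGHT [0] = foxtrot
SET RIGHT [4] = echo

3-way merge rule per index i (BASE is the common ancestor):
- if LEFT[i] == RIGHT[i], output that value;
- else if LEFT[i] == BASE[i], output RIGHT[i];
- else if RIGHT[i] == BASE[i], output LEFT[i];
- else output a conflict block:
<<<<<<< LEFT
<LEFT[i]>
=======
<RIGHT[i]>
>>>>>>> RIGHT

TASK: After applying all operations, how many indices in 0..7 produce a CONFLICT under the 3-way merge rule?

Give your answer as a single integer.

Final LEFT:  [charlie, foxtrot, delta, delta, foxtrot, bravo, alpha, foxtrot]
Final RIGHT: [foxtrot, foxtrot, delta, delta, echo, bravo, alpha, foxtrot]
i=0: L=charlie=BASE, R=foxtrot -> take RIGHT -> foxtrot
i=1: L=foxtrot R=foxtrot -> agree -> foxtrot
i=2: L=delta R=delta -> agree -> delta
i=3: L=delta R=delta -> agree -> delta
i=4: L=foxtrot=BASE, R=echo -> take RIGHT -> echo
i=5: L=bravo R=bravo -> agree -> bravo
i=6: L=alpha R=alpha -> agree -> alpha
i=7: L=foxtrot R=foxtrot -> agree -> foxtrot
Conflict count: 0

Answer: 0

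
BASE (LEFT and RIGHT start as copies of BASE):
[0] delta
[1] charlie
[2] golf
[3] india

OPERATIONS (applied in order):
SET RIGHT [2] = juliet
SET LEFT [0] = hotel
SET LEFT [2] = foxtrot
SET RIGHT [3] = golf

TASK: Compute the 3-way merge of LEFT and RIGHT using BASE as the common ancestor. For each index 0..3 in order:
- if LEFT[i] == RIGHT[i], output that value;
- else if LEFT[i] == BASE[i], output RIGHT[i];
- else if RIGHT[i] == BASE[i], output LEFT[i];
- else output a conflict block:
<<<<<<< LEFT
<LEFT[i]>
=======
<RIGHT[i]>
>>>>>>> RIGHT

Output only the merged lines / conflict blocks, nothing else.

Answer: hotel
charlie
<<<<<<< LEFT
foxtrot
=======
juliet
>>>>>>> RIGHT
golf

Derivation:
Final LEFT:  [hotel, charlie, foxtrot, india]
Final RIGHT: [delta, charlie, juliet, golf]
i=0: L=hotel, R=delta=BASE -> take LEFT -> hotel
i=1: L=charlie R=charlie -> agree -> charlie
i=2: BASE=golf L=foxtrot R=juliet all differ -> CONFLICT
i=3: L=india=BASE, R=golf -> take RIGHT -> golf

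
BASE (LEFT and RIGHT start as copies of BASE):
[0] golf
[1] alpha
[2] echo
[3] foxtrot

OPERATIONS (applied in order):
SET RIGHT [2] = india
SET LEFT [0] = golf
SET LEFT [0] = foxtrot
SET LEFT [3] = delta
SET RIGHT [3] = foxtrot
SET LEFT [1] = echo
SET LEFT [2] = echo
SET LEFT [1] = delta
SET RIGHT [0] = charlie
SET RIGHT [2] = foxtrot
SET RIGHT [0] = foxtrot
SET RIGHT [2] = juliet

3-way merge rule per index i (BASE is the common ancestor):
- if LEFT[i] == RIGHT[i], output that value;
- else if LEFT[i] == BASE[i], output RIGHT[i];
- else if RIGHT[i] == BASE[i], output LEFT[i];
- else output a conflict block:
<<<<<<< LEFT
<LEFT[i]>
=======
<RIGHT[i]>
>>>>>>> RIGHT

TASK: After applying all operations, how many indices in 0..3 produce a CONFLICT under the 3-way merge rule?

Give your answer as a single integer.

Final LEFT:  [foxtrot, delta, echo, delta]
Final RIGHT: [foxtrot, alpha, juliet, foxtrot]
i=0: L=foxtrot R=foxtrot -> agree -> foxtrot
i=1: L=delta, R=alpha=BASE -> take LEFT -> delta
i=2: L=echo=BASE, R=juliet -> take RIGHT -> juliet
i=3: L=delta, R=foxtrot=BASE -> take LEFT -> delta
Conflict count: 0

Answer: 0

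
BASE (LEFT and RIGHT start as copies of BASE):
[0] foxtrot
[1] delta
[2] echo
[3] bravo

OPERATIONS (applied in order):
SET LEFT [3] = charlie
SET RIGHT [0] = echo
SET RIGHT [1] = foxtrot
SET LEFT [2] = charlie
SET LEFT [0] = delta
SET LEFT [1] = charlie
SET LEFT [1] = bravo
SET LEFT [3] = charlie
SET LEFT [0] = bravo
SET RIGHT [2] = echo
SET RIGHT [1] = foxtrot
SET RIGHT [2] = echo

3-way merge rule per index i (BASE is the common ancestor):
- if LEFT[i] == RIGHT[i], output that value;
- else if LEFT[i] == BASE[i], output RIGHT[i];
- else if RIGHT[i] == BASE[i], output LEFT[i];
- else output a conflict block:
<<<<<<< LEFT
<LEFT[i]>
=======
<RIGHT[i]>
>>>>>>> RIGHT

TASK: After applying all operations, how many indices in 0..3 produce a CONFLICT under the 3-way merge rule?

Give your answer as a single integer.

Answer: 2

Derivation:
Final LEFT:  [bravo, bravo, charlie, charlie]
Final RIGHT: [echo, foxtrot, echo, bravo]
i=0: BASE=foxtrot L=bravo R=echo all differ -> CONFLICT
i=1: BASE=delta L=bravo R=foxtrot all differ -> CONFLICT
i=2: L=charlie, R=echo=BASE -> take LEFT -> charlie
i=3: L=charlie, R=bravo=BASE -> take LEFT -> charlie
Conflict count: 2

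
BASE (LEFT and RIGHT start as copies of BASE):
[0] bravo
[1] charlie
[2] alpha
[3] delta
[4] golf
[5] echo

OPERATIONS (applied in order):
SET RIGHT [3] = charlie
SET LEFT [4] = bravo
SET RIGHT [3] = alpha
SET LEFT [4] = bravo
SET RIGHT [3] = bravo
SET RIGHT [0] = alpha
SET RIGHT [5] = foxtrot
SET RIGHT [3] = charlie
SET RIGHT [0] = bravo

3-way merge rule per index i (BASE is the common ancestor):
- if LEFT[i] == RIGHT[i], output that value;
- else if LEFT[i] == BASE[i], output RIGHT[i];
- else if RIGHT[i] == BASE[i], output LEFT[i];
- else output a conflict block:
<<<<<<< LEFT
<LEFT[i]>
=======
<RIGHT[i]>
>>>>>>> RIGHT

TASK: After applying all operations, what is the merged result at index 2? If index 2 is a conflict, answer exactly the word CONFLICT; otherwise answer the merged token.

Answer: alpha

Derivation:
Final LEFT:  [bravo, charlie, alpha, delta, bravo, echo]
Final RIGHT: [bravo, charlie, alpha, charlie, golf, foxtrot]
i=0: L=bravo R=bravo -> agree -> bravo
i=1: L=charlie R=charlie -> agree -> charlie
i=2: L=alpha R=alpha -> agree -> alpha
i=3: L=delta=BASE, R=charlie -> take RIGHT -> charlie
i=4: L=bravo, R=golf=BASE -> take LEFT -> bravo
i=5: L=echo=BASE, R=foxtrot -> take RIGHT -> foxtrot
Index 2 -> alpha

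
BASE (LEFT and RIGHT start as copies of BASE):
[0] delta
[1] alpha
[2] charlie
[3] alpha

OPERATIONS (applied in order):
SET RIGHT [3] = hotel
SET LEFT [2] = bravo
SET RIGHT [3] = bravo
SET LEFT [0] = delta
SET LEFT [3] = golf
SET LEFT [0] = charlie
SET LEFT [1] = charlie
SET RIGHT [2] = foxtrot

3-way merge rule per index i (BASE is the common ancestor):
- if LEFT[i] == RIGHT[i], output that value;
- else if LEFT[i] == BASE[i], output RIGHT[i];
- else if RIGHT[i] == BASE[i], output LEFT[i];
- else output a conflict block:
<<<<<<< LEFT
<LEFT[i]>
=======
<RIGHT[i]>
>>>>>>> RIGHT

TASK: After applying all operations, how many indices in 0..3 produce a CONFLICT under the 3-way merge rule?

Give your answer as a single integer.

Answer: 2

Derivation:
Final LEFT:  [charlie, charlie, bravo, golf]
Final RIGHT: [delta, alpha, foxtrot, bravo]
i=0: L=charlie, R=delta=BASE -> take LEFT -> charlie
i=1: L=charlie, R=alpha=BASE -> take LEFT -> charlie
i=2: BASE=charlie L=bravo R=foxtrot all differ -> CONFLICT
i=3: BASE=alpha L=golf R=bravo all differ -> CONFLICT
Conflict count: 2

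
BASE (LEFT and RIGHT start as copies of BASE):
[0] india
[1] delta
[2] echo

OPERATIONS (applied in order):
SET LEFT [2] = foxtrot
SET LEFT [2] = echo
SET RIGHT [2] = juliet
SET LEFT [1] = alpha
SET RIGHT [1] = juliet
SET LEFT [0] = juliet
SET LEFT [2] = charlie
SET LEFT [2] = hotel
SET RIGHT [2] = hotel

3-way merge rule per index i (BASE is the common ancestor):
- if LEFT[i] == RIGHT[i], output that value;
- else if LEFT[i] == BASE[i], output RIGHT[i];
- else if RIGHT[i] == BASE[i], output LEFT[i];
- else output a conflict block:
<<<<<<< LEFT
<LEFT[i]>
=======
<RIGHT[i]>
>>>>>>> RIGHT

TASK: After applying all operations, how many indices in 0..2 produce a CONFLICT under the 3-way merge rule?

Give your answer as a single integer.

Final LEFT:  [juliet, alpha, hotel]
Final RIGHT: [india, juliet, hotel]
i=0: L=juliet, R=india=BASE -> take LEFT -> juliet
i=1: BASE=delta L=alpha R=juliet all differ -> CONFLICT
i=2: L=hotel R=hotel -> agree -> hotel
Conflict count: 1

Answer: 1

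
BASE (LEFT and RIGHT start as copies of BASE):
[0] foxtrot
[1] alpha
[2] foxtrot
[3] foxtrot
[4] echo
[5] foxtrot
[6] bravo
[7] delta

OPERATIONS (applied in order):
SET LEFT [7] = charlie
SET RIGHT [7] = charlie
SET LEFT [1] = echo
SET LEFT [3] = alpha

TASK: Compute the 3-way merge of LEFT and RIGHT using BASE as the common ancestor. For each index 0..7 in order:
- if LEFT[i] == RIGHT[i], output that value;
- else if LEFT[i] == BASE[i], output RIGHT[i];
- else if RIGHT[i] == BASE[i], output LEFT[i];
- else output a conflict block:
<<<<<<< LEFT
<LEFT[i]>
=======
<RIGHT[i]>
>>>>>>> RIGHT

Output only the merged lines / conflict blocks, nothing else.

Answer: foxtrot
echo
foxtrot
alpha
echo
foxtrot
bravo
charlie

Derivation:
Final LEFT:  [foxtrot, echo, foxtrot, alpha, echo, foxtrot, bravo, charlie]
Final RIGHT: [foxtrot, alpha, foxtrot, foxtrot, echo, foxtrot, bravo, charlie]
i=0: L=foxtrot R=foxtrot -> agree -> foxtrot
i=1: L=echo, R=alpha=BASE -> take LEFT -> echo
i=2: L=foxtrot R=foxtrot -> agree -> foxtrot
i=3: L=alpha, R=foxtrot=BASE -> take LEFT -> alpha
i=4: L=echo R=echo -> agree -> echo
i=5: L=foxtrot R=foxtrot -> agree -> foxtrot
i=6: L=bravo R=bravo -> agree -> bravo
i=7: L=charlie R=charlie -> agree -> charlie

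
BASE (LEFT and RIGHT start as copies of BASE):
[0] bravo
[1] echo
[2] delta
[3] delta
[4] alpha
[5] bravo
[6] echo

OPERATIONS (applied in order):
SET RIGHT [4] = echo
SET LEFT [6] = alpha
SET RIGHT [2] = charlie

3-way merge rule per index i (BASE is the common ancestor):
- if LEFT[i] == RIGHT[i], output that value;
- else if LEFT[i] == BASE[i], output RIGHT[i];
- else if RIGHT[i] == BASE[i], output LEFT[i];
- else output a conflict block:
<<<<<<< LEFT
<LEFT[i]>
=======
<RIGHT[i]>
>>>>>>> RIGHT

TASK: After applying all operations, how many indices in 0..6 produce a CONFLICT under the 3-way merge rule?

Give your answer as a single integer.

Answer: 0

Derivation:
Final LEFT:  [bravo, echo, delta, delta, alpha, bravo, alpha]
Final RIGHT: [bravo, echo, charlie, delta, echo, bravo, echo]
i=0: L=bravo R=bravo -> agree -> bravo
i=1: L=echo R=echo -> agree -> echo
i=2: L=delta=BASE, R=charlie -> take RIGHT -> charlie
i=3: L=delta R=delta -> agree -> delta
i=4: L=alpha=BASE, R=echo -> take RIGHT -> echo
i=5: L=bravo R=bravo -> agree -> bravo
i=6: L=alpha, R=echo=BASE -> take LEFT -> alpha
Conflict count: 0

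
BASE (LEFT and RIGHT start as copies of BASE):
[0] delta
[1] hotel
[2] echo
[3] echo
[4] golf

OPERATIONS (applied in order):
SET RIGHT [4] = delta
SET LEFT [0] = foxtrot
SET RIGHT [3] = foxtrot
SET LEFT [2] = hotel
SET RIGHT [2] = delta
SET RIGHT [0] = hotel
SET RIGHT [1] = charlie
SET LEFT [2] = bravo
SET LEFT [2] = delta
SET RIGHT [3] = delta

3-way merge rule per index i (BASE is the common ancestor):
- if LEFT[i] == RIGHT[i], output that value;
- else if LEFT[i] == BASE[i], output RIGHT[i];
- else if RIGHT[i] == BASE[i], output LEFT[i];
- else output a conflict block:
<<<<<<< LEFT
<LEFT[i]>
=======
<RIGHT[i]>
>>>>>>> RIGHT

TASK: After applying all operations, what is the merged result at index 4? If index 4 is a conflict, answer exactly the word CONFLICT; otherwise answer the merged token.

Final LEFT:  [foxtrot, hotel, delta, echo, golf]
Final RIGHT: [hotel, charlie, delta, delta, delta]
i=0: BASE=delta L=foxtrot R=hotel all differ -> CONFLICT
i=1: L=hotel=BASE, R=charlie -> take RIGHT -> charlie
i=2: L=delta R=delta -> agree -> delta
i=3: L=echo=BASE, R=delta -> take RIGHT -> delta
i=4: L=golf=BASE, R=delta -> take RIGHT -> delta
Index 4 -> delta

Answer: delta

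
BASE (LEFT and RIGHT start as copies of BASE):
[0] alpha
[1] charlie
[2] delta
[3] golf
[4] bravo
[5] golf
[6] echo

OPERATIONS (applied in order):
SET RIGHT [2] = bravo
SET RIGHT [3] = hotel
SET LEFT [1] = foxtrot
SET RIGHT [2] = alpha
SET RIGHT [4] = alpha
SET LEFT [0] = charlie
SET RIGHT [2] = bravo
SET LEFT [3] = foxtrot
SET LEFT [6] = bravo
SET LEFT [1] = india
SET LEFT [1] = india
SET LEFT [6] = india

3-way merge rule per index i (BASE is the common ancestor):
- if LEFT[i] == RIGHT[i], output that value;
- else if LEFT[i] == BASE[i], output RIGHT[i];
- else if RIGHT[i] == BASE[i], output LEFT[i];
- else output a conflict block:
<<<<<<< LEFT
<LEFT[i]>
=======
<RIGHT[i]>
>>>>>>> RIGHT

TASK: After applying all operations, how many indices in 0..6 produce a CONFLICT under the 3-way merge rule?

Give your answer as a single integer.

Final LEFT:  [charlie, india, delta, foxtrot, bravo, golf, india]
Final RIGHT: [alpha, charlie, bravo, hotel, alpha, golf, echo]
i=0: L=charlie, R=alpha=BASE -> take LEFT -> charlie
i=1: L=india, R=charlie=BASE -> take LEFT -> india
i=2: L=delta=BASE, R=bravo -> take RIGHT -> bravo
i=3: BASE=golf L=foxtrot R=hotel all differ -> CONFLICT
i=4: L=bravo=BASE, R=alpha -> take RIGHT -> alpha
i=5: L=golf R=golf -> agree -> golf
i=6: L=india, R=echo=BASE -> take LEFT -> india
Conflict count: 1

Answer: 1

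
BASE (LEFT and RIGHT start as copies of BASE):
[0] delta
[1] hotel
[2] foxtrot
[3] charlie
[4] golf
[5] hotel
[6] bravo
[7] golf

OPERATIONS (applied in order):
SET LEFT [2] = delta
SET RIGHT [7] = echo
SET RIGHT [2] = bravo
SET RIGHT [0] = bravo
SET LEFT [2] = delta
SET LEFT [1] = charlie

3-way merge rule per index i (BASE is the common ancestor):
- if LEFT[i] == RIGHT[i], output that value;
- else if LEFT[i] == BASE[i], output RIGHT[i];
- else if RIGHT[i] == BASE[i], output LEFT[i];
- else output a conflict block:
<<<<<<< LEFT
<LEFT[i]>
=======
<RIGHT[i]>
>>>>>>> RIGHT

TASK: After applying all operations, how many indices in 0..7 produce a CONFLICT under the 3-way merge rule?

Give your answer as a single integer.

Final LEFT:  [delta, charlie, delta, charlie, golf, hotel, bravo, golf]
Final RIGHT: [bravo, hotel, bravo, charlie, golf, hotel, bravo, echo]
i=0: L=delta=BASE, R=bravo -> take RIGHT -> bravo
i=1: L=charlie, R=hotel=BASE -> take LEFT -> charlie
i=2: BASE=foxtrot L=delta R=bravo all differ -> CONFLICT
i=3: L=charlie R=charlie -> agree -> charlie
i=4: L=golf R=golf -> agree -> golf
i=5: L=hotel R=hotel -> agree -> hotel
i=6: L=bravo R=bravo -> agree -> bravo
i=7: L=golf=BASE, R=echo -> take RIGHT -> echo
Conflict count: 1

Answer: 1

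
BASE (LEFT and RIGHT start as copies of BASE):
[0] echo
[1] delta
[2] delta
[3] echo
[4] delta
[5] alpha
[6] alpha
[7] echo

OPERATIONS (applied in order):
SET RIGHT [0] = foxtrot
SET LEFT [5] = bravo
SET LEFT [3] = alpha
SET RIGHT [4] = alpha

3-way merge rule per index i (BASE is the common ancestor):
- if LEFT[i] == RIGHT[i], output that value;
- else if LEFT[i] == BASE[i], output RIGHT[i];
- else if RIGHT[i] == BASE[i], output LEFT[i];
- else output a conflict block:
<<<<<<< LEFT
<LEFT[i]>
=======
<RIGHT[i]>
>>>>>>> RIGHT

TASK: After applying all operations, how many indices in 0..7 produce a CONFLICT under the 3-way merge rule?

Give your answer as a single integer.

Answer: 0

Derivation:
Final LEFT:  [echo, delta, delta, alpha, delta, bravo, alpha, echo]
Final RIGHT: [foxtrot, delta, delta, echo, alpha, alpha, alpha, echo]
i=0: L=echo=BASE, R=foxtrot -> take RIGHT -> foxtrot
i=1: L=delta R=delta -> agree -> delta
i=2: L=delta R=delta -> agree -> delta
i=3: L=alpha, R=echo=BASE -> take LEFT -> alpha
i=4: L=delta=BASE, R=alpha -> take RIGHT -> alpha
i=5: L=bravo, R=alpha=BASE -> take LEFT -> bravo
i=6: L=alpha R=alpha -> agree -> alpha
i=7: L=echo R=echo -> agree -> echo
Conflict count: 0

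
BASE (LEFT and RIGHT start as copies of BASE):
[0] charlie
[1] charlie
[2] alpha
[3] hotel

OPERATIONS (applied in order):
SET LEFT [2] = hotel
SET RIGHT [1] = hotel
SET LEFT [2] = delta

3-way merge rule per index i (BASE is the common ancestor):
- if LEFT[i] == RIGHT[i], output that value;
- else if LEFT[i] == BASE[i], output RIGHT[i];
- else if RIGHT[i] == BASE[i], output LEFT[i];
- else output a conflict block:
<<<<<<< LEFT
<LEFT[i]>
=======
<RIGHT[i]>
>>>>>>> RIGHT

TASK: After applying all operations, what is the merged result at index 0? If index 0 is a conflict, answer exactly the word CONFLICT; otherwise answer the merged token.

Answer: charlie

Derivation:
Final LEFT:  [charlie, charlie, delta, hotel]
Final RIGHT: [charlie, hotel, alpha, hotel]
i=0: L=charlie R=charlie -> agree -> charlie
i=1: L=charlie=BASE, R=hotel -> take RIGHT -> hotel
i=2: L=delta, R=alpha=BASE -> take LEFT -> delta
i=3: L=hotel R=hotel -> agree -> hotel
Index 0 -> charlie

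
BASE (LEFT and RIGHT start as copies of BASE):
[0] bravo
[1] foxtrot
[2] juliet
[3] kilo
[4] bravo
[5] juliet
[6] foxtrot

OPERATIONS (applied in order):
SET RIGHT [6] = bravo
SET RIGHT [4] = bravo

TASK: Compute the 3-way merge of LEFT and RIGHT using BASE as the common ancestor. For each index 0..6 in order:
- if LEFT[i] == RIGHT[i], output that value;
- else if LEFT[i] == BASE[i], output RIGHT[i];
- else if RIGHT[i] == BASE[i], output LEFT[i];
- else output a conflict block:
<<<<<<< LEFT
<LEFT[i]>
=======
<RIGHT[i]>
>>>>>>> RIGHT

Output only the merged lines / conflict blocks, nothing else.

Final LEFT:  [bravo, foxtrot, juliet, kilo, bravo, juliet, foxtrot]
Final RIGHT: [bravo, foxtrot, juliet, kilo, bravo, juliet, bravo]
i=0: L=bravo R=bravo -> agree -> bravo
i=1: L=foxtrot R=foxtrot -> agree -> foxtrot
i=2: L=juliet R=juliet -> agree -> juliet
i=3: L=kilo R=kilo -> agree -> kilo
i=4: L=bravo R=bravo -> agree -> bravo
i=5: L=juliet R=juliet -> agree -> juliet
i=6: L=foxtrot=BASE, R=bravo -> take RIGHT -> bravo

Answer: bravo
foxtrot
juliet
kilo
bravo
juliet
bravo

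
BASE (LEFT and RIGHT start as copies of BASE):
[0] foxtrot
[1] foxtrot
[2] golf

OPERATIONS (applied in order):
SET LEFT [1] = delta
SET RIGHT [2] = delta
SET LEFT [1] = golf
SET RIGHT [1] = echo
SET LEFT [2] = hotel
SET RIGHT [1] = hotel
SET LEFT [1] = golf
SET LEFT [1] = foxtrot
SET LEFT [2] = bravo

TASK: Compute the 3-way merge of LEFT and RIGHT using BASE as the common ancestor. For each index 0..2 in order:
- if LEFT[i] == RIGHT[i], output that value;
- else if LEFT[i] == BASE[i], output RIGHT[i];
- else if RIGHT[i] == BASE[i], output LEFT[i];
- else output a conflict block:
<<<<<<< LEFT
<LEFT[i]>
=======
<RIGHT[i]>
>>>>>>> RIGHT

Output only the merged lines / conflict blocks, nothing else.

Final LEFT:  [foxtrot, foxtrot, bravo]
Final RIGHT: [foxtrot, hotel, delta]
i=0: L=foxtrot R=foxtrot -> agree -> foxtrot
i=1: L=foxtrot=BASE, R=hotel -> take RIGHT -> hotel
i=2: BASE=golf L=bravo R=delta all differ -> CONFLICT

Answer: foxtrot
hotel
<<<<<<< LEFT
bravo
=======
delta
>>>>>>> RIGHT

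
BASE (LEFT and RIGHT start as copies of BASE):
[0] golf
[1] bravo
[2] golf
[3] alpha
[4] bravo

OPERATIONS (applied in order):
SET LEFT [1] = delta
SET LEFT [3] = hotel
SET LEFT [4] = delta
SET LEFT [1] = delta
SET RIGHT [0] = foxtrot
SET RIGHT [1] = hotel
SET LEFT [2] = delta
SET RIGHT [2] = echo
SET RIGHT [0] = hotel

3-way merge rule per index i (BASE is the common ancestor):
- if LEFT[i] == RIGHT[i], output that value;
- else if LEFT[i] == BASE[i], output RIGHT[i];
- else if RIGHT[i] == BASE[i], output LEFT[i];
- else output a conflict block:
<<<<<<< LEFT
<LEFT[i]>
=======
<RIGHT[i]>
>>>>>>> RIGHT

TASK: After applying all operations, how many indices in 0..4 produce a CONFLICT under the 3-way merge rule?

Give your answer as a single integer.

Final LEFT:  [golf, delta, delta, hotel, delta]
Final RIGHT: [hotel, hotel, echo, alpha, bravo]
i=0: L=golf=BASE, R=hotel -> take RIGHT -> hotel
i=1: BASE=bravo L=delta R=hotel all differ -> CONFLICT
i=2: BASE=golf L=delta R=echo all differ -> CONFLICT
i=3: L=hotel, R=alpha=BASE -> take LEFT -> hotel
i=4: L=delta, R=bravo=BASE -> take LEFT -> delta
Conflict count: 2

Answer: 2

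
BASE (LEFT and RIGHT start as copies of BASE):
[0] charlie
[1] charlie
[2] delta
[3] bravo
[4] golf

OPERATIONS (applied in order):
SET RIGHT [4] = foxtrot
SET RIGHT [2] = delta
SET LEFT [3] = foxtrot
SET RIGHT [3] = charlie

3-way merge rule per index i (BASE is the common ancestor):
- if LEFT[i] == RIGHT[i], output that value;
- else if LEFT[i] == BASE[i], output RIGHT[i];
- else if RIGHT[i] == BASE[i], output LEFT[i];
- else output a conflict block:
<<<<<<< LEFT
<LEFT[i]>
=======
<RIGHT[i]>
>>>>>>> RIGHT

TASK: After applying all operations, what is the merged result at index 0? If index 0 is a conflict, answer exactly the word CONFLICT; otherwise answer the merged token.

Answer: charlie

Derivation:
Final LEFT:  [charlie, charlie, delta, foxtrot, golf]
Final RIGHT: [charlie, charlie, delta, charlie, foxtrot]
i=0: L=charlie R=charlie -> agree -> charlie
i=1: L=charlie R=charlie -> agree -> charlie
i=2: L=delta R=delta -> agree -> delta
i=3: BASE=bravo L=foxtrot R=charlie all differ -> CONFLICT
i=4: L=golf=BASE, R=foxtrot -> take RIGHT -> foxtrot
Index 0 -> charlie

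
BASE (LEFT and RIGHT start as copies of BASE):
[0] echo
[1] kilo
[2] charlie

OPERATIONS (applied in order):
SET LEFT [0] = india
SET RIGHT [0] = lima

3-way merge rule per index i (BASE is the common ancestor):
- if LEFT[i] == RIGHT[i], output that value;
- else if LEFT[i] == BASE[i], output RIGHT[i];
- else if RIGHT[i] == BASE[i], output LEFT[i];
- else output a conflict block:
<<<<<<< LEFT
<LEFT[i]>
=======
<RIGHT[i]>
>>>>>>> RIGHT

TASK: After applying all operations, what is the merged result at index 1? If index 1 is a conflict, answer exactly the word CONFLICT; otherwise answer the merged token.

Final LEFT:  [india, kilo, charlie]
Final RIGHT: [lima, kilo, charlie]
i=0: BASE=echo L=india R=lima all differ -> CONFLICT
i=1: L=kilo R=kilo -> agree -> kilo
i=2: L=charlie R=charlie -> agree -> charlie
Index 1 -> kilo

Answer: kilo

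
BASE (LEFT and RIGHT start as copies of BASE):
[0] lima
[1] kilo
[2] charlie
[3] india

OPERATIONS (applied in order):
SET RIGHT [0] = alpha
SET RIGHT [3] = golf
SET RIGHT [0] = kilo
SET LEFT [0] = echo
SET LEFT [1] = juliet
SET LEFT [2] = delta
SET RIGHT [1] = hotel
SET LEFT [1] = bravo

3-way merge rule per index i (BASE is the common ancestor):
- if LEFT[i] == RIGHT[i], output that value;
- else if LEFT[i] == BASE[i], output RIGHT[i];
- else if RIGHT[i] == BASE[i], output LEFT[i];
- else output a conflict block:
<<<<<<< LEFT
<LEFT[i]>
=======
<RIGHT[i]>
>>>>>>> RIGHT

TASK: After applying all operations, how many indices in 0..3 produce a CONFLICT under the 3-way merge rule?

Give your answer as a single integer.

Answer: 2

Derivation:
Final LEFT:  [echo, bravo, delta, india]
Final RIGHT: [kilo, hotel, charlie, golf]
i=0: BASE=lima L=echo R=kilo all differ -> CONFLICT
i=1: BASE=kilo L=bravo R=hotel all differ -> CONFLICT
i=2: L=delta, R=charlie=BASE -> take LEFT -> delta
i=3: L=india=BASE, R=golf -> take RIGHT -> golf
Conflict count: 2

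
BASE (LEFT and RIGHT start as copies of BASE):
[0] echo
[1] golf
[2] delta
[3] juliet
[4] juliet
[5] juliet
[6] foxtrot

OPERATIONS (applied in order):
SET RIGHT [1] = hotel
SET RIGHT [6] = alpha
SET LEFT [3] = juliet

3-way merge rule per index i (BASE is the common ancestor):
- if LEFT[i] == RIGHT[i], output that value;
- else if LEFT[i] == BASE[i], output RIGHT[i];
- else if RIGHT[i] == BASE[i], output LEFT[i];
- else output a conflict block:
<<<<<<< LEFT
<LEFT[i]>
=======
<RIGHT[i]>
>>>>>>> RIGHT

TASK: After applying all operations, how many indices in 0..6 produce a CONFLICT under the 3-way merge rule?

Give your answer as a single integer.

Answer: 0

Derivation:
Final LEFT:  [echo, golf, delta, juliet, juliet, juliet, foxtrot]
Final RIGHT: [echo, hotel, delta, juliet, juliet, juliet, alpha]
i=0: L=echo R=echo -> agree -> echo
i=1: L=golf=BASE, R=hotel -> take RIGHT -> hotel
i=2: L=delta R=delta -> agree -> delta
i=3: L=juliet R=juliet -> agree -> juliet
i=4: L=juliet R=juliet -> agree -> juliet
i=5: L=juliet R=juliet -> agree -> juliet
i=6: L=foxtrot=BASE, R=alpha -> take RIGHT -> alpha
Conflict count: 0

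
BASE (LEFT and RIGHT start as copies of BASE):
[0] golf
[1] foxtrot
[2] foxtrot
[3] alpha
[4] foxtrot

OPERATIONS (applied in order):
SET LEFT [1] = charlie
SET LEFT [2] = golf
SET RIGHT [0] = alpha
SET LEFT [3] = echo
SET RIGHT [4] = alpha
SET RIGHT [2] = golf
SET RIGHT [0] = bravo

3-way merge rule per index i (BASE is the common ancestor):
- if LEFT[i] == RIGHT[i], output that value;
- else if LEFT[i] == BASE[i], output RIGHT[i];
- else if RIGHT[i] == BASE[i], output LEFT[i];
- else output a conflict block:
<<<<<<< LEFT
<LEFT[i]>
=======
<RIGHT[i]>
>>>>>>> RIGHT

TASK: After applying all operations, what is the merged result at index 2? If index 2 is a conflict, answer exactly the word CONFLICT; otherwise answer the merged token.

Final LEFT:  [golf, charlie, golf, echo, foxtrot]
Final RIGHT: [bravo, foxtrot, golf, alpha, alpha]
i=0: L=golf=BASE, R=bravo -> take RIGHT -> bravo
i=1: L=charlie, R=foxtrot=BASE -> take LEFT -> charlie
i=2: L=golf R=golf -> agree -> golf
i=3: L=echo, R=alpha=BASE -> take LEFT -> echo
i=4: L=foxtrot=BASE, R=alpha -> take RIGHT -> alpha
Index 2 -> golf

Answer: golf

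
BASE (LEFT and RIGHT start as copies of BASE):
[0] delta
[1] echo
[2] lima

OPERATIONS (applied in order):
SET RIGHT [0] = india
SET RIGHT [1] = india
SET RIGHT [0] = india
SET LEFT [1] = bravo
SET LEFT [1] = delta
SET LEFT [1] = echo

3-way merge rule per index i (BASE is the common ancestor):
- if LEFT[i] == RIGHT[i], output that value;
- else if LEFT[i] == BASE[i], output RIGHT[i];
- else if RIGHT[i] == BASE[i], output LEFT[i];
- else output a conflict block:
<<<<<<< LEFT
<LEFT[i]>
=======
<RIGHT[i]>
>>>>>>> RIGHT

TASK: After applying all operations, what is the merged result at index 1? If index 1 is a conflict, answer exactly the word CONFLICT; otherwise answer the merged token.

Final LEFT:  [delta, echo, lima]
Final RIGHT: [india, india, lima]
i=0: L=delta=BASE, R=india -> take RIGHT -> india
i=1: L=echo=BASE, R=india -> take RIGHT -> india
i=2: L=lima R=lima -> agree -> lima
Index 1 -> india

Answer: india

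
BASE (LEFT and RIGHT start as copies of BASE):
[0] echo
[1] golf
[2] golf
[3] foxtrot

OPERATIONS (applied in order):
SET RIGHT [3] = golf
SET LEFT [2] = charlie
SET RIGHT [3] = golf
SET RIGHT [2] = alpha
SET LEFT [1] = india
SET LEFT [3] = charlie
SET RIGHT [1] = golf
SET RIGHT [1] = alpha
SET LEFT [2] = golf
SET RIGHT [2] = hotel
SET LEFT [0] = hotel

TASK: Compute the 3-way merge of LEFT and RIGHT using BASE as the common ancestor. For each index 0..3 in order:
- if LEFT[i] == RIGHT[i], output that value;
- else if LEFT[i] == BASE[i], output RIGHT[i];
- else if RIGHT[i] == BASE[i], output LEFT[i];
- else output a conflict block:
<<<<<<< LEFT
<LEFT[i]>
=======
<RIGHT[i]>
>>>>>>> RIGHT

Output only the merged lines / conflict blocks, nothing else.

Answer: hotel
<<<<<<< LEFT
india
=======
alpha
>>>>>>> RIGHT
hotel
<<<<<<< LEFT
charlie
=======
golf
>>>>>>> RIGHT

Derivation:
Final LEFT:  [hotel, india, golf, charlie]
Final RIGHT: [echo, alpha, hotel, golf]
i=0: L=hotel, R=echo=BASE -> take LEFT -> hotel
i=1: BASE=golf L=india R=alpha all differ -> CONFLICT
i=2: L=golf=BASE, R=hotel -> take RIGHT -> hotel
i=3: BASE=foxtrot L=charlie R=golf all differ -> CONFLICT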